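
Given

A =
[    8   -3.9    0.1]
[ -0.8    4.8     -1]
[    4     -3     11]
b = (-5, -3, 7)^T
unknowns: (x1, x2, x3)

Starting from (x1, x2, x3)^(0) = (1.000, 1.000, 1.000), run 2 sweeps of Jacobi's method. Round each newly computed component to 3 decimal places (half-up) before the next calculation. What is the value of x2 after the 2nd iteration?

-0.536

Iteration 1:
  x1 = (-5 - (-3.9)·1.000 - (0.1)·1.000) / (8) = -0.150
  x2 = (-3 - (-0.8)·1.000 - (-1)·1.000) / (4.8) = -0.250
  x3 = (7 - (4)·1.000 - (-3)·1.000) / (11) = 0.545
Iteration 2:
  x1 = (-5 - (-3.9)·-0.250 - (0.1)·0.545) / (8) = -0.754
  x2 = (-3 - (-0.8)·-0.150 - (-1)·0.545) / (4.8) = -0.536
  x3 = (7 - (4)·-0.150 - (-3)·-0.250) / (11) = 0.623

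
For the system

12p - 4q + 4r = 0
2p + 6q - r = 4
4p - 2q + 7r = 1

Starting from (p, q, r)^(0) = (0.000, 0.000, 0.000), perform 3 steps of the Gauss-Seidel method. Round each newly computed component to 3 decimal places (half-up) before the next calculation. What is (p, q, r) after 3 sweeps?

(0.137, 0.667, 0.255)

Iteration 1:
  p = (0 - (-4)·0.000 - (4)·0.000) / (12) = 0.000
  q = (4 - (2)·0.000 - (-1)·0.000) / (6) = 0.667
  r = (1 - (4)·0.000 - (-2)·0.667) / (7) = 0.333
Iteration 2:
  p = (0 - (-4)·0.667 - (4)·0.333) / (12) = 0.111
  q = (4 - (2)·0.111 - (-1)·0.333) / (6) = 0.685
  r = (1 - (4)·0.111 - (-2)·0.685) / (7) = 0.275
Iteration 3:
  p = (0 - (-4)·0.685 - (4)·0.275) / (12) = 0.137
  q = (4 - (2)·0.137 - (-1)·0.275) / (6) = 0.667
  r = (1 - (4)·0.137 - (-2)·0.667) / (7) = 0.255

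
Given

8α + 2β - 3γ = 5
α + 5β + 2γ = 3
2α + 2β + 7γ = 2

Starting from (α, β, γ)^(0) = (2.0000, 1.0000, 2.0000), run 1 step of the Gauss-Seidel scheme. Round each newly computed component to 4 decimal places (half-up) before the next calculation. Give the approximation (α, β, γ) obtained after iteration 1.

(1.1250, -0.4250, 0.0857)

Iteration 1:
  α = (5 - (2)·1.0000 - (-3)·2.0000) / (8) = 1.1250
  β = (3 - (1)·1.1250 - (2)·2.0000) / (5) = -0.4250
  γ = (2 - (2)·1.1250 - (2)·-0.4250) / (7) = 0.0857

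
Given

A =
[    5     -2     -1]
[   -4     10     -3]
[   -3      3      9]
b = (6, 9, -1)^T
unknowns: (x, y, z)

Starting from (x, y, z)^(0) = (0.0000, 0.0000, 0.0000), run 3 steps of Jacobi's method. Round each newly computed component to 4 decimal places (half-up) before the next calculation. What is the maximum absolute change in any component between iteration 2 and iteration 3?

0.1987

Iteration 1:
  x = (6 - (-2)·0.0000 - (-1)·0.0000) / (5) = 1.2000
  y = (9 - (-4)·0.0000 - (-3)·0.0000) / (10) = 0.9000
  z = (-1 - (-3)·0.0000 - (3)·0.0000) / (9) = -0.1111
Iteration 2:
  x = (6 - (-2)·0.9000 - (-1)·-0.1111) / (5) = 1.5378
  y = (9 - (-4)·1.2000 - (-3)·-0.1111) / (10) = 1.3467
  z = (-1 - (-3)·1.2000 - (3)·0.9000) / (9) = -0.0111
Iteration 3:
  x = (6 - (-2)·1.3467 - (-1)·-0.0111) / (5) = 1.7365
  y = (9 - (-4)·1.5378 - (-3)·-0.0111) / (10) = 1.5118
  z = (-1 - (-3)·1.5378 - (3)·1.3467) / (9) = -0.0474
Change: (0.1987, 0.1651, -0.0363) → max |·| = 0.1987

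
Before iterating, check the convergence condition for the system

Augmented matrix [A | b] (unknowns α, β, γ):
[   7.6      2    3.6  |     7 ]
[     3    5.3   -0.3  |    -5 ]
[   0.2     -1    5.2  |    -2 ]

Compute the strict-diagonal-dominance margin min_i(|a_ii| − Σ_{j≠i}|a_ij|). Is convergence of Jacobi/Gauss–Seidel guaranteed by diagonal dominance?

row 1: |7.6| − (2+3.6) = 2
row 2: |5.3| − (3+0.3) = 2
row 3: |5.2| − (0.2+1) = 4
minimum over rows = 2 → strictly diagonally dominant (convergence guaranteed)

2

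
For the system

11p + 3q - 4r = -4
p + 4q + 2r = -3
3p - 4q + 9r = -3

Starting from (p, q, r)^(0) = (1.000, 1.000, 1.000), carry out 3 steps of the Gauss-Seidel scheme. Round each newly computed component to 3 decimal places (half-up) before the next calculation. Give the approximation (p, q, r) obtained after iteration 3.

(-0.414, -0.470, -0.404)

Iteration 1:
  p = (-4 - (3)·1.000 - (-4)·1.000) / (11) = -0.273
  q = (-3 - (1)·-0.273 - (2)·1.000) / (4) = -1.182
  r = (-3 - (3)·-0.273 - (-4)·-1.182) / (9) = -0.768
Iteration 2:
  p = (-4 - (3)·-1.182 - (-4)·-0.768) / (11) = -0.321
  q = (-3 - (1)·-0.321 - (2)·-0.768) / (4) = -0.286
  r = (-3 - (3)·-0.321 - (-4)·-0.286) / (9) = -0.353
Iteration 3:
  p = (-4 - (3)·-0.286 - (-4)·-0.353) / (11) = -0.414
  q = (-3 - (1)·-0.414 - (2)·-0.353) / (4) = -0.470
  r = (-3 - (3)·-0.414 - (-4)·-0.470) / (9) = -0.404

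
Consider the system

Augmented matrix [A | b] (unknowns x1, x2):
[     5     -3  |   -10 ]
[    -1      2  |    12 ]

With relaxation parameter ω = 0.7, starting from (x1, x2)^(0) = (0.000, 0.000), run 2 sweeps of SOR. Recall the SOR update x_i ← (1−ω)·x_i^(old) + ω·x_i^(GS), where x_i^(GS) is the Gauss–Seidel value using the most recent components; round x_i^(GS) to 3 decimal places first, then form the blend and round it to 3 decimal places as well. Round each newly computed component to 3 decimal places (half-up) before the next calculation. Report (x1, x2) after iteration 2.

Iteration 1:
  x1: GS value = (-10 - (-3)·0.000) / (5) = -2.000;  x1 ← (1−ω)·0.000 + ω·-2.000 = -1.400
  x2: GS value = (12 - (-1)·-1.400) / (2) = 5.300;  x2 ← (1−ω)·0.000 + ω·5.300 = 3.710
Iteration 2:
  x1: GS value = (-10 - (-3)·3.710) / (5) = 0.226;  x1 ← (1−ω)·-1.400 + ω·0.226 = -0.262
  x2: GS value = (12 - (-1)·-0.262) / (2) = 5.869;  x2 ← (1−ω)·3.710 + ω·5.869 = 5.221

(-0.262, 5.221)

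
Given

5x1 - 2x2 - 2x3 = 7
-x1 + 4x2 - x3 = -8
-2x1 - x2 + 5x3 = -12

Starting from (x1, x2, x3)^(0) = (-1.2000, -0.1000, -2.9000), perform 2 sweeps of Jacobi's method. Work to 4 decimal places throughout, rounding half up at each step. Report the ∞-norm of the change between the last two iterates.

Iteration 1:
  x1 = (7 - (-2)·-0.1000 - (-2)·-2.9000) / (5) = 0.2000
  x2 = (-8 - (-1)·-1.2000 - (-1)·-2.9000) / (4) = -3.0250
  x3 = (-12 - (-2)·-1.2000 - (-1)·-0.1000) / (5) = -2.9000
Iteration 2:
  x1 = (7 - (-2)·-3.0250 - (-2)·-2.9000) / (5) = -0.9700
  x2 = (-8 - (-1)·0.2000 - (-1)·-2.9000) / (4) = -2.6750
  x3 = (-12 - (-2)·0.2000 - (-1)·-3.0250) / (5) = -2.9250
Change: (-1.1700, 0.3500, -0.0250) → max |·| = 1.1700

1.1700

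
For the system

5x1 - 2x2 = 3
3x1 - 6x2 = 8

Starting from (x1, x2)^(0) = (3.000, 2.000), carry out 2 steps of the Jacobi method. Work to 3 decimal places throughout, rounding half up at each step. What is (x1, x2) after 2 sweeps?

(0.667, -0.633)

Iteration 1:
  x1 = (3 - (-2)·2.000) / (5) = 1.400
  x2 = (8 - (3)·3.000) / (-6) = 0.167
Iteration 2:
  x1 = (3 - (-2)·0.167) / (5) = 0.667
  x2 = (8 - (3)·1.400) / (-6) = -0.633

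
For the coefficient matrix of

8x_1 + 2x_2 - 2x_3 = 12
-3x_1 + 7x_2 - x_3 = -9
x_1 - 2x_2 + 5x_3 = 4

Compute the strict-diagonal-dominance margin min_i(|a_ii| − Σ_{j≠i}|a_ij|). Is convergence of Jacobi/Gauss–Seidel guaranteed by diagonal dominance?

2

row 1: |8| − (2+2) = 4
row 2: |7| − (3+1) = 3
row 3: |5| − (1+2) = 2
minimum over rows = 2 → strictly diagonally dominant (convergence guaranteed)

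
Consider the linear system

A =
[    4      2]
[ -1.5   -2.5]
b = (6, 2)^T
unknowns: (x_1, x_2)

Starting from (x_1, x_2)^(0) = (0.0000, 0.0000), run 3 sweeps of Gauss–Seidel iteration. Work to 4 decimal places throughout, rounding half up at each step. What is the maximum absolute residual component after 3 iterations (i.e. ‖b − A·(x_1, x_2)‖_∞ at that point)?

0.3060

Iteration 1:
  x_1 = (6 - (2)·0.0000) / (4) = 1.5000
  x_2 = (2 - (-1.5)·1.5000) / (-2.5) = -1.7000
Iteration 2:
  x_1 = (6 - (2)·-1.7000) / (4) = 2.3500
  x_2 = (2 - (-1.5)·2.3500) / (-2.5) = -2.2100
Iteration 3:
  x_1 = (6 - (2)·-2.2100) / (4) = 2.6050
  x_2 = (2 - (-1.5)·2.6050) / (-2.5) = -2.3630
Residual b − A·x = (0.3060, 0.0000); ∞-norm = 0.3060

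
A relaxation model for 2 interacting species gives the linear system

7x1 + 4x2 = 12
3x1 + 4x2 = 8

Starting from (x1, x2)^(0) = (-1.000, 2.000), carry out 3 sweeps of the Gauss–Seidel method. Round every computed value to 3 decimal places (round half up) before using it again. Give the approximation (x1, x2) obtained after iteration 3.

Iteration 1:
  x1 = (12 - (4)·2.000) / (7) = 0.571
  x2 = (8 - (3)·0.571) / (4) = 1.572
Iteration 2:
  x1 = (12 - (4)·1.572) / (7) = 0.816
  x2 = (8 - (3)·0.816) / (4) = 1.388
Iteration 3:
  x1 = (12 - (4)·1.388) / (7) = 0.921
  x2 = (8 - (3)·0.921) / (4) = 1.309

(0.921, 1.309)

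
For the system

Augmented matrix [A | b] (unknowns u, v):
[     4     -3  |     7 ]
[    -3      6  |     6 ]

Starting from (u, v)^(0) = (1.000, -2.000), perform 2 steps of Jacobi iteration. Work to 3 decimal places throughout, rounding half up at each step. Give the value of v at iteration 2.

Iteration 1:
  u = (7 - (-3)·-2.000) / (4) = 0.250
  v = (6 - (-3)·1.000) / (6) = 1.500
Iteration 2:
  u = (7 - (-3)·1.500) / (4) = 2.875
  v = (6 - (-3)·0.250) / (6) = 1.125

1.125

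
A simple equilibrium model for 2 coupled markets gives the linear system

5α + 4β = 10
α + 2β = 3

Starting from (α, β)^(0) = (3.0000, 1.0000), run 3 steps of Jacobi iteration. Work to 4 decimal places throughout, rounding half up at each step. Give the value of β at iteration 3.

0.5000

Iteration 1:
  α = (10 - (4)·1.0000) / (5) = 1.2000
  β = (3 - (1)·3.0000) / (2) = 0.0000
Iteration 2:
  α = (10 - (4)·0.0000) / (5) = 2.0000
  β = (3 - (1)·1.2000) / (2) = 0.9000
Iteration 3:
  α = (10 - (4)·0.9000) / (5) = 1.2800
  β = (3 - (1)·2.0000) / (2) = 0.5000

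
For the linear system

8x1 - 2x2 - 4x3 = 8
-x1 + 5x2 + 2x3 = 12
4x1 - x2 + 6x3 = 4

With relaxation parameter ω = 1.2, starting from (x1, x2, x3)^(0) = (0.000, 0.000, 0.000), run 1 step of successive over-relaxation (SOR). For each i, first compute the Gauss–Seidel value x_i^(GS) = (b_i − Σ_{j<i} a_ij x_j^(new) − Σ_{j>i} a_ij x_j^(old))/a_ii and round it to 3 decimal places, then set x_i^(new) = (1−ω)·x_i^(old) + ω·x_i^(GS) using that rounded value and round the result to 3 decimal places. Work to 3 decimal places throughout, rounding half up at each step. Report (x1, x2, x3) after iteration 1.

(1.200, 3.168, 0.474)

Iteration 1:
  x1: GS value = (8 - (-2)·0.000 - (-4)·0.000) / (8) = 1.000;  x1 ← (1−ω)·0.000 + ω·1.000 = 1.200
  x2: GS value = (12 - (-1)·1.200 - (2)·0.000) / (5) = 2.640;  x2 ← (1−ω)·0.000 + ω·2.640 = 3.168
  x3: GS value = (4 - (4)·1.200 - (-1)·3.168) / (6) = 0.395;  x3 ← (1−ω)·0.000 + ω·0.395 = 0.474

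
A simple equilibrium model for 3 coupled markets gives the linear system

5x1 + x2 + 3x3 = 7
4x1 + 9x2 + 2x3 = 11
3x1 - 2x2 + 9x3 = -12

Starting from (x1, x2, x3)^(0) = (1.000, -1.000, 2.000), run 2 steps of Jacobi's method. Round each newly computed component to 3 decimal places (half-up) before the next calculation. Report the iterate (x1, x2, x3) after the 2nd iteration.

(2.467, 1.464, -1.393)

Iteration 1:
  x1 = (7 - (1)·-1.000 - (3)·2.000) / (5) = 0.400
  x2 = (11 - (4)·1.000 - (2)·2.000) / (9) = 0.333
  x3 = (-12 - (3)·1.000 - (-2)·-1.000) / (9) = -1.889
Iteration 2:
  x1 = (7 - (1)·0.333 - (3)·-1.889) / (5) = 2.467
  x2 = (11 - (4)·0.400 - (2)·-1.889) / (9) = 1.464
  x3 = (-12 - (3)·0.400 - (-2)·0.333) / (9) = -1.393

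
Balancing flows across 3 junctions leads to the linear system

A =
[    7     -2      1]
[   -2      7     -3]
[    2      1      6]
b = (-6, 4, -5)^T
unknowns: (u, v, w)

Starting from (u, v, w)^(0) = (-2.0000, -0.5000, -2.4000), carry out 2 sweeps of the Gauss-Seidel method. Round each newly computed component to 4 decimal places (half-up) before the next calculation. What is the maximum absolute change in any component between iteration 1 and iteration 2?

0.7223

Iteration 1:
  u = (-6 - (-2)·-0.5000 - (1)·-2.4000) / (7) = -0.6571
  v = (4 - (-2)·-0.6571 - (-3)·-2.4000) / (7) = -0.6449
  w = (-5 - (2)·-0.6571 - (1)·-0.6449) / (6) = -0.5068
Iteration 2:
  u = (-6 - (-2)·-0.6449 - (1)·-0.5068) / (7) = -0.9690
  v = (4 - (-2)·-0.9690 - (-3)·-0.5068) / (7) = 0.0774
  w = (-5 - (2)·-0.9690 - (1)·0.0774) / (6) = -0.5232
Change: (-0.3119, 0.7223, -0.0164) → max |·| = 0.7223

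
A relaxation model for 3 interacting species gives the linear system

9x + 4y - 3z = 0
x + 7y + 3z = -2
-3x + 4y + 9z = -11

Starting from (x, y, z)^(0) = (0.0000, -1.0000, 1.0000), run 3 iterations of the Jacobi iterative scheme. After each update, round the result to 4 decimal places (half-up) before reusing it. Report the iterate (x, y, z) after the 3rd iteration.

Iteration 1:
  x = (0 - (4)·-1.0000 - (-3)·1.0000) / (9) = 0.7778
  y = (-2 - (1)·0.0000 - (3)·1.0000) / (7) = -0.7143
  z = (-11 - (-3)·0.0000 - (4)·-1.0000) / (9) = -0.7778
Iteration 2:
  x = (0 - (4)·-0.7143 - (-3)·-0.7778) / (9) = 0.0582
  y = (-2 - (1)·0.7778 - (3)·-0.7778) / (7) = -0.0635
  z = (-11 - (-3)·0.7778 - (4)·-0.7143) / (9) = -0.6455
Iteration 3:
  x = (0 - (4)·-0.0635 - (-3)·-0.6455) / (9) = -0.1869
  y = (-2 - (1)·0.0582 - (3)·-0.6455) / (7) = -0.0174
  z = (-11 - (-3)·0.0582 - (4)·-0.0635) / (9) = -1.1746

(-0.1869, -0.0174, -1.1746)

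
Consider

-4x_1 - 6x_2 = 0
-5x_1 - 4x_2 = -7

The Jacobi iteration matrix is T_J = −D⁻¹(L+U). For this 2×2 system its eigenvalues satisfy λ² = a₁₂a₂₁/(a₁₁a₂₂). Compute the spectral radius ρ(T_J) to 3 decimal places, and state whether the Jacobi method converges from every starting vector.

1.369

a₁₂a₂₁/(a₁₁a₂₂) = (-6)·(-5) / ((-4)·(-4)) = 1.875000
ρ = √|1.875000| = √1.875000 = 1.369
ρ > 1, so Jacobi diverges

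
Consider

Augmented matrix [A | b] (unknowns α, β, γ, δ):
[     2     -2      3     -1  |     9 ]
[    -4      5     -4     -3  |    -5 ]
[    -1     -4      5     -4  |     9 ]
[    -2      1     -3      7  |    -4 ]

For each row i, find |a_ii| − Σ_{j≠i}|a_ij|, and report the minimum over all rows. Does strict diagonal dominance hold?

row 1: |2| − (2+3+1) = -4
row 2: |5| − (4+4+3) = -6
row 3: |5| − (1+4+4) = -4
row 4: |7| − (2+1+3) = 1
minimum over rows = -6 → not strictly diagonally dominant

-6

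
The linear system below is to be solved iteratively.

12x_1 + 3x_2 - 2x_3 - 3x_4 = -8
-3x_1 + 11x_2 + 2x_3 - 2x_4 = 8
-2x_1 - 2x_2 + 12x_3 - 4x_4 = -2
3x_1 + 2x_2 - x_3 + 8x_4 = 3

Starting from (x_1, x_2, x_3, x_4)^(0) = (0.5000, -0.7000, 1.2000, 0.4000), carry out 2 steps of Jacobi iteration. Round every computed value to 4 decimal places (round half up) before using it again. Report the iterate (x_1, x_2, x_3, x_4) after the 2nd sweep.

(-0.7292, 0.7803, 0.0919, 0.2590)

Iteration 1:
  x_1 = (-8 - (3)·-0.7000 - (-2)·1.2000 - (-3)·0.4000) / (12) = -0.1917
  x_2 = (8 - (-3)·0.5000 - (2)·1.2000 - (-2)·0.4000) / (11) = 0.7182
  x_3 = (-2 - (-2)·0.5000 - (-2)·-0.7000 - (-4)·0.4000) / (12) = -0.0667
  x_4 = (3 - (3)·0.5000 - (2)·-0.7000 - (-1)·1.2000) / (8) = 0.5125
Iteration 2:
  x_1 = (-8 - (3)·0.7182 - (-2)·-0.0667 - (-3)·0.5125) / (12) = -0.7292
  x_2 = (8 - (-3)·-0.1917 - (2)·-0.0667 - (-2)·0.5125) / (11) = 0.7803
  x_3 = (-2 - (-2)·-0.1917 - (-2)·0.7182 - (-4)·0.5125) / (12) = 0.0919
  x_4 = (3 - (3)·-0.1917 - (2)·0.7182 - (-1)·-0.0667) / (8) = 0.2590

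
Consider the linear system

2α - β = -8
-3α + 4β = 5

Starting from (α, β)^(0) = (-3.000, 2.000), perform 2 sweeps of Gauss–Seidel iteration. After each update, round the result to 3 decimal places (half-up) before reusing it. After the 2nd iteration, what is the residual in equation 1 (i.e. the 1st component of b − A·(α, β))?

Iteration 1:
  α = (-8 - (-1)·2.000) / (2) = -3.000
  β = (5 - (-3)·-3.000) / (4) = -1.000
Iteration 2:
  α = (-8 - (-1)·-1.000) / (2) = -4.500
  β = (5 - (-3)·-4.500) / (4) = -2.125
Residual b − A·x = (-1.125, 0.000)

-1.125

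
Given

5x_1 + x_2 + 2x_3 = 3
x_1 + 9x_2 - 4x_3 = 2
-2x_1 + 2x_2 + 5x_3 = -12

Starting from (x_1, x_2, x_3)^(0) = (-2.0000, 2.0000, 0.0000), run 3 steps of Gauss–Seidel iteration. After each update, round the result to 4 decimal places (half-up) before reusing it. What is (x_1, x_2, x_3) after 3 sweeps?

Iteration 1:
  x_1 = (3 - (1)·2.0000 - (2)·0.0000) / (5) = 0.2000
  x_2 = (2 - (1)·0.2000 - (-4)·0.0000) / (9) = 0.2000
  x_3 = (-12 - (-2)·0.2000 - (2)·0.2000) / (5) = -2.4000
Iteration 2:
  x_1 = (3 - (1)·0.2000 - (2)·-2.4000) / (5) = 1.5200
  x_2 = (2 - (1)·1.5200 - (-4)·-2.4000) / (9) = -1.0133
  x_3 = (-12 - (-2)·1.5200 - (2)·-1.0133) / (5) = -1.3867
Iteration 3:
  x_1 = (3 - (1)·-1.0133 - (2)·-1.3867) / (5) = 1.3573
  x_2 = (2 - (1)·1.3573 - (-4)·-1.3867) / (9) = -0.5449
  x_3 = (-12 - (-2)·1.3573 - (2)·-0.5449) / (5) = -1.6391

(1.3573, -0.5449, -1.6391)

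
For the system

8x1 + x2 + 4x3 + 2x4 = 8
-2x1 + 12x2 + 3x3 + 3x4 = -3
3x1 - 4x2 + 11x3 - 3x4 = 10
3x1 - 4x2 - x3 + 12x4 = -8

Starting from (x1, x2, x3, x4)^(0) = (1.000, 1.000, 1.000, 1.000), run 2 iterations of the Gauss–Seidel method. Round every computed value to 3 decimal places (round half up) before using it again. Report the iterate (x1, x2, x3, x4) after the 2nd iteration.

Iteration 1:
  x1 = (8 - (1)·1.000 - (4)·1.000 - (2)·1.000) / (8) = 0.125
  x2 = (-3 - (-2)·0.125 - (3)·1.000 - (3)·1.000) / (12) = -0.729
  x3 = (10 - (3)·0.125 - (-4)·-0.729 - (-3)·1.000) / (11) = 0.883
  x4 = (-8 - (3)·0.125 - (-4)·-0.729 - (-1)·0.883) / (12) = -0.867
Iteration 2:
  x1 = (8 - (1)·-0.729 - (4)·0.883 - (2)·-0.867) / (8) = 0.866
  x2 = (-3 - (-2)·0.866 - (3)·0.883 - (3)·-0.867) / (12) = -0.110
  x3 = (10 - (3)·0.866 - (-4)·-0.110 - (-3)·-0.867) / (11) = 0.396
  x4 = (-8 - (3)·0.866 - (-4)·-0.110 - (-1)·0.396) / (12) = -0.887

(0.866, -0.110, 0.396, -0.887)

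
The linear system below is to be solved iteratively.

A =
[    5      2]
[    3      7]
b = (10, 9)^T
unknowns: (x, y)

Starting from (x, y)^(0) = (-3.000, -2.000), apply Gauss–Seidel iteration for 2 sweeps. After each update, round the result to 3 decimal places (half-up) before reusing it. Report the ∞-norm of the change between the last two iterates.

0.834

Iteration 1:
  x = (10 - (2)·-2.000) / (5) = 2.800
  y = (9 - (3)·2.800) / (7) = 0.086
Iteration 2:
  x = (10 - (2)·0.086) / (5) = 1.966
  y = (9 - (3)·1.966) / (7) = 0.443
Change: (-0.834, 0.357) → max |·| = 0.834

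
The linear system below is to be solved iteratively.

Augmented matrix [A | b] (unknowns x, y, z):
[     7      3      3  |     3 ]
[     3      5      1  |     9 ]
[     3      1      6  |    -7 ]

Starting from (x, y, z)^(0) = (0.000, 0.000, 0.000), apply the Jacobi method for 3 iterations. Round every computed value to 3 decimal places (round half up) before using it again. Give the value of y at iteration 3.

2.042

Iteration 1:
  x = (3 - (3)·0.000 - (3)·0.000) / (7) = 0.429
  y = (9 - (3)·0.000 - (1)·0.000) / (5) = 1.800
  z = (-7 - (3)·0.000 - (1)·0.000) / (6) = -1.167
Iteration 2:
  x = (3 - (3)·1.800 - (3)·-1.167) / (7) = 0.157
  y = (9 - (3)·0.429 - (1)·-1.167) / (5) = 1.776
  z = (-7 - (3)·0.429 - (1)·1.800) / (6) = -1.681
Iteration 3:
  x = (3 - (3)·1.776 - (3)·-1.681) / (7) = 0.388
  y = (9 - (3)·0.157 - (1)·-1.681) / (5) = 2.042
  z = (-7 - (3)·0.157 - (1)·1.776) / (6) = -1.541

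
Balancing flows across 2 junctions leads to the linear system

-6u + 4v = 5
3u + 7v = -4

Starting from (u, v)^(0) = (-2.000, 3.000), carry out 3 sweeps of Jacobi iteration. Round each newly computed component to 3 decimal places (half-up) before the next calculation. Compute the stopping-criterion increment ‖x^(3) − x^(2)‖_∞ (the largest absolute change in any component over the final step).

0.905

Iteration 1:
  u = (5 - (4)·3.000) / (-6) = 1.167
  v = (-4 - (3)·-2.000) / (7) = 0.286
Iteration 2:
  u = (5 - (4)·0.286) / (-6) = -0.643
  v = (-4 - (3)·1.167) / (7) = -1.072
Iteration 3:
  u = (5 - (4)·-1.072) / (-6) = -1.548
  v = (-4 - (3)·-0.643) / (7) = -0.296
Change: (-0.905, 0.776) → max |·| = 0.905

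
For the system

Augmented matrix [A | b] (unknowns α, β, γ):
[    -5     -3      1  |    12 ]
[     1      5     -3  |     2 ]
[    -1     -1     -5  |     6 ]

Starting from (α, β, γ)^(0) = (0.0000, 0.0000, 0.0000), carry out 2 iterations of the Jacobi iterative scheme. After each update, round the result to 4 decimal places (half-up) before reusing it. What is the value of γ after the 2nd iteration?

Iteration 1:
  α = (12 - (-3)·0.0000 - (1)·0.0000) / (-5) = -2.4000
  β = (2 - (1)·0.0000 - (-3)·0.0000) / (5) = 0.4000
  γ = (6 - (-1)·0.0000 - (-1)·0.0000) / (-5) = -1.2000
Iteration 2:
  α = (12 - (-3)·0.4000 - (1)·-1.2000) / (-5) = -2.8800
  β = (2 - (1)·-2.4000 - (-3)·-1.2000) / (5) = 0.1600
  γ = (6 - (-1)·-2.4000 - (-1)·0.4000) / (-5) = -0.8000

-0.8000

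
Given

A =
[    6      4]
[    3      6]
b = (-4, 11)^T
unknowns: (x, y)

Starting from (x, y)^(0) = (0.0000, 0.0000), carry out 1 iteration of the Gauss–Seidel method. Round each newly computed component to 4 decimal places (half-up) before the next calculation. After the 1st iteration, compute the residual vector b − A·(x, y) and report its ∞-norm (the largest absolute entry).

8.6666

Iteration 1:
  x = (-4 - (4)·0.0000) / (6) = -0.6667
  y = (11 - (3)·-0.6667) / (6) = 2.1667
Residual b − A·x = (-8.6666, -0.0001); ∞-norm = 8.6666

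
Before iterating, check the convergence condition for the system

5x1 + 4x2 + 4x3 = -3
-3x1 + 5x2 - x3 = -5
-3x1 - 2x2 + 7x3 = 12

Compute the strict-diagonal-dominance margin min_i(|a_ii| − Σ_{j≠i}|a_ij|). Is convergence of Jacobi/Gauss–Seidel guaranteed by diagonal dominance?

row 1: |5| − (4+4) = -3
row 2: |5| − (3+1) = 1
row 3: |7| − (3+2) = 2
minimum over rows = -3 → not strictly diagonally dominant

-3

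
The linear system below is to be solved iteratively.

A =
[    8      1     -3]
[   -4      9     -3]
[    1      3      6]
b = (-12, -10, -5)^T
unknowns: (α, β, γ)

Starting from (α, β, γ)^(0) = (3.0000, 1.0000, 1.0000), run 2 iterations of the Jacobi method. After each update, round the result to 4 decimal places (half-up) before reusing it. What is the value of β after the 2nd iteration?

Iteration 1:
  α = (-12 - (1)·1.0000 - (-3)·1.0000) / (8) = -1.2500
  β = (-10 - (-4)·3.0000 - (-3)·1.0000) / (9) = 0.5556
  γ = (-5 - (1)·3.0000 - (3)·1.0000) / (6) = -1.8333
Iteration 2:
  α = (-12 - (1)·0.5556 - (-3)·-1.8333) / (8) = -2.2569
  β = (-10 - (-4)·-1.2500 - (-3)·-1.8333) / (9) = -2.2778
  γ = (-5 - (1)·-1.2500 - (3)·0.5556) / (6) = -0.9028

-2.2778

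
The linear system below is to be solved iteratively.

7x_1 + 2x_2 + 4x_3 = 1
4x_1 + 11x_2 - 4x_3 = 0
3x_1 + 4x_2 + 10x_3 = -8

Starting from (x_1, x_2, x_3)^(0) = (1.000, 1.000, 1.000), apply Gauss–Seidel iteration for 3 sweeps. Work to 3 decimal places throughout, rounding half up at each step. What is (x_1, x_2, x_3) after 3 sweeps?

(0.702, -0.527, -0.800)

Iteration 1:
  x_1 = (1 - (2)·1.000 - (4)·1.000) / (7) = -0.714
  x_2 = (0 - (4)·-0.714 - (-4)·1.000) / (11) = 0.623
  x_3 = (-8 - (3)·-0.714 - (4)·0.623) / (10) = -0.835
Iteration 2:
  x_1 = (1 - (2)·0.623 - (4)·-0.835) / (7) = 0.442
  x_2 = (0 - (4)·0.442 - (-4)·-0.835) / (11) = -0.464
  x_3 = (-8 - (3)·0.442 - (4)·-0.464) / (10) = -0.747
Iteration 3:
  x_1 = (1 - (2)·-0.464 - (4)·-0.747) / (7) = 0.702
  x_2 = (0 - (4)·0.702 - (-4)·-0.747) / (11) = -0.527
  x_3 = (-8 - (3)·0.702 - (4)·-0.527) / (10) = -0.800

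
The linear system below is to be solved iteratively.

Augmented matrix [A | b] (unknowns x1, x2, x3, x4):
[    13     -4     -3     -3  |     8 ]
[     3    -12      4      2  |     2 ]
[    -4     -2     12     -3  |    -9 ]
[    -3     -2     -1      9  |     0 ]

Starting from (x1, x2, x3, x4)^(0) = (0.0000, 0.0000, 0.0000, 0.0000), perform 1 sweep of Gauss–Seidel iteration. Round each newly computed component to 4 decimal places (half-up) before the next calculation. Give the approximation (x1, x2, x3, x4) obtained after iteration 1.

Iteration 1:
  x1 = (8 - (-4)·0.0000 - (-3)·0.0000 - (-3)·0.0000) / (13) = 0.6154
  x2 = (2 - (3)·0.6154 - (4)·0.0000 - (2)·0.0000) / (-12) = -0.0128
  x3 = (-9 - (-4)·0.6154 - (-2)·-0.0128 - (-3)·0.0000) / (12) = -0.5470
  x4 = (0 - (-3)·0.6154 - (-2)·-0.0128 - (-1)·-0.5470) / (9) = 0.1415

(0.6154, -0.0128, -0.5470, 0.1415)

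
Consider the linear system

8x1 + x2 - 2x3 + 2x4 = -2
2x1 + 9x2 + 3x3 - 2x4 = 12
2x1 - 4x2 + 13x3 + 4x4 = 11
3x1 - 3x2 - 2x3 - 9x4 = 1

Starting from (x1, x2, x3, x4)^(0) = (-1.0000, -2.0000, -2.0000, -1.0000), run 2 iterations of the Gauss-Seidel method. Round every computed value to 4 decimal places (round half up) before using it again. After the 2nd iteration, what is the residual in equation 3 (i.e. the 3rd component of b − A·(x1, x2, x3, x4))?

-2.9579

Iteration 1:
  x1 = (-2 - (1)·-2.0000 - (-2)·-2.0000 - (2)·-1.0000) / (8) = -0.2500
  x2 = (12 - (2)·-0.2500 - (3)·-2.0000 - (-2)·-1.0000) / (9) = 1.8333
  x3 = (11 - (2)·-0.2500 - (-4)·1.8333 - (4)·-1.0000) / (13) = 1.7564
  x4 = (1 - (3)·-0.2500 - (-3)·1.8333 - (-2)·1.7564) / (-9) = -1.1959
Iteration 2:
  x1 = (-2 - (1)·1.8333 - (-2)·1.7564 - (2)·-1.1959) / (8) = 0.2589
  x2 = (12 - (2)·0.2589 - (3)·1.7564 - (-2)·-1.1959) / (9) = 0.4246
  x3 = (11 - (2)·0.2589 - (-4)·0.4246 - (4)·-1.1959) / (13) = 1.3049
  x4 = (1 - (3)·0.2589 - (-3)·0.4246 - (-2)·1.3049) / (-9) = -0.4563
Residual b − A·x = (-0.9734, 2.8335, -2.9579, 0.0002)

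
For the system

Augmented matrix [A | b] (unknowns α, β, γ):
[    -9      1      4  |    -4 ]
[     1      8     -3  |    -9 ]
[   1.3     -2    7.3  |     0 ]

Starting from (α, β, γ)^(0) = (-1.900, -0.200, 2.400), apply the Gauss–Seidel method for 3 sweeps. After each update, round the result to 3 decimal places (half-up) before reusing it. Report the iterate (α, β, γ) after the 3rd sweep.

(0.124, -1.289, -0.375)

Iteration 1:
  α = (-4 - (1)·-0.200 - (4)·2.400) / (-9) = 1.489
  β = (-9 - (1)·1.489 - (-3)·2.400) / (8) = -0.411
  γ = (0 - (1.3)·1.489 - (-2)·-0.411) / (7.3) = -0.378
Iteration 2:
  α = (-4 - (1)·-0.411 - (4)·-0.378) / (-9) = 0.231
  β = (-9 - (1)·0.231 - (-3)·-0.378) / (8) = -1.296
  γ = (0 - (1.3)·0.231 - (-2)·-1.296) / (7.3) = -0.396
Iteration 3:
  α = (-4 - (1)·-1.296 - (4)·-0.396) / (-9) = 0.124
  β = (-9 - (1)·0.124 - (-3)·-0.396) / (8) = -1.289
  γ = (0 - (1.3)·0.124 - (-2)·-1.289) / (7.3) = -0.375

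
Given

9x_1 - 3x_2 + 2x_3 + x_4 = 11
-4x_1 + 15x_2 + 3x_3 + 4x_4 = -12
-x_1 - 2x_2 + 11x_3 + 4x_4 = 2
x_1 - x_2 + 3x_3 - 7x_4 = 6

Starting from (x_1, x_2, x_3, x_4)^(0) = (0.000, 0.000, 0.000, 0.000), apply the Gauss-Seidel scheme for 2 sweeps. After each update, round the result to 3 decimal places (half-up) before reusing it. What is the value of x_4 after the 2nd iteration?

-0.474

Iteration 1:
  x_1 = (11 - (-3)·0.000 - (2)·0.000 - (1)·0.000) / (9) = 1.222
  x_2 = (-12 - (-4)·1.222 - (3)·0.000 - (4)·0.000) / (15) = -0.474
  x_3 = (2 - (-1)·1.222 - (-2)·-0.474 - (4)·0.000) / (11) = 0.207
  x_4 = (6 - (1)·1.222 - (-1)·-0.474 - (3)·0.207) / (-7) = -0.526
Iteration 2:
  x_1 = (11 - (-3)·-0.474 - (2)·0.207 - (1)·-0.526) / (9) = 1.077
  x_2 = (-12 - (-4)·1.077 - (3)·0.207 - (4)·-0.526) / (15) = -0.414
  x_3 = (2 - (-1)·1.077 - (-2)·-0.414 - (4)·-0.526) / (11) = 0.396
  x_4 = (6 - (1)·1.077 - (-1)·-0.414 - (3)·0.396) / (-7) = -0.474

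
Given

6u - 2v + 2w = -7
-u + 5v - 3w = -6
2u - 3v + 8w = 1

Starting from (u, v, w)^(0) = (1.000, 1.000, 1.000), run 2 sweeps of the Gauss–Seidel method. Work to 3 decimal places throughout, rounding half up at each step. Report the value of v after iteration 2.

-1.433

Iteration 1:
  u = (-7 - (-2)·1.000 - (2)·1.000) / (6) = -1.167
  v = (-6 - (-1)·-1.167 - (-3)·1.000) / (5) = -0.833
  w = (1 - (2)·-1.167 - (-3)·-0.833) / (8) = 0.104
Iteration 2:
  u = (-7 - (-2)·-0.833 - (2)·0.104) / (6) = -1.479
  v = (-6 - (-1)·-1.479 - (-3)·0.104) / (5) = -1.433
  w = (1 - (2)·-1.479 - (-3)·-1.433) / (8) = -0.043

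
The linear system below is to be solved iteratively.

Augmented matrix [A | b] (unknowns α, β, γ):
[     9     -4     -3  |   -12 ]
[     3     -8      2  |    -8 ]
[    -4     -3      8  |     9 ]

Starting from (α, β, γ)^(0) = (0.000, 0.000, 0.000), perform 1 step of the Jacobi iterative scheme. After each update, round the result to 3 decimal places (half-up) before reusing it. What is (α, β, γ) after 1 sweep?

(-1.333, 1.000, 1.125)

Iteration 1:
  α = (-12 - (-4)·0.000 - (-3)·0.000) / (9) = -1.333
  β = (-8 - (3)·0.000 - (2)·0.000) / (-8) = 1.000
  γ = (9 - (-4)·0.000 - (-3)·0.000) / (8) = 1.125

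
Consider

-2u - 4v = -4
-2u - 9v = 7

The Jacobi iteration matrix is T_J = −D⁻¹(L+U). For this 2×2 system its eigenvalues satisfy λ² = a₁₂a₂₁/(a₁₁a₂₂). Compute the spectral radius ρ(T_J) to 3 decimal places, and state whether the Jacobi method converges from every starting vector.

0.667

a₁₂a₂₁/(a₁₁a₂₂) = (-4)·(-2) / ((-2)·(-9)) = 0.444444
ρ = √|0.444444| = √0.444444 = 0.667
ρ < 1, so Jacobi converges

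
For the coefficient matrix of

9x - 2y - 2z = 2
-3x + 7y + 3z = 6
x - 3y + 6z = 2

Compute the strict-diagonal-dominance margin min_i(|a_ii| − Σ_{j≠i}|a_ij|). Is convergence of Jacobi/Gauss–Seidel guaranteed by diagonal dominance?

1

row 1: |9| − (2+2) = 5
row 2: |7| − (3+3) = 1
row 3: |6| − (1+3) = 2
minimum over rows = 1 → strictly diagonally dominant (convergence guaranteed)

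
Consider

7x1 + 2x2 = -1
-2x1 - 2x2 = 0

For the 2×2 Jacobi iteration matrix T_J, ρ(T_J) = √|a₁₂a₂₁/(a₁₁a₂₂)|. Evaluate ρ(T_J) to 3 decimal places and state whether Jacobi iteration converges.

a₁₂a₂₁/(a₁₁a₂₂) = (2)·(-2) / ((7)·(-2)) = 0.285714
ρ = √|0.285714| = √0.285714 = 0.535
ρ < 1, so Jacobi converges

0.535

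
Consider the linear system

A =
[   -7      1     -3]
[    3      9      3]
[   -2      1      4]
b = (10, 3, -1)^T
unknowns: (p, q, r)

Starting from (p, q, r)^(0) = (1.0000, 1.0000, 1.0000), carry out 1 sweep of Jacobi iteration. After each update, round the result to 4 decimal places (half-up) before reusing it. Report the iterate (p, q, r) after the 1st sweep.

Iteration 1:
  p = (10 - (1)·1.0000 - (-3)·1.0000) / (-7) = -1.7143
  q = (3 - (3)·1.0000 - (3)·1.0000) / (9) = -0.3333
  r = (-1 - (-2)·1.0000 - (1)·1.0000) / (4) = 0.0000

(-1.7143, -0.3333, 0.0000)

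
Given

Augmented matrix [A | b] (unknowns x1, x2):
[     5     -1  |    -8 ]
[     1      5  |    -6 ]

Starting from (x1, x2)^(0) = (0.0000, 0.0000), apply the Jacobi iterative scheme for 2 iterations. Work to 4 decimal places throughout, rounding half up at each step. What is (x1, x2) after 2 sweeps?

Iteration 1:
  x1 = (-8 - (-1)·0.0000) / (5) = -1.6000
  x2 = (-6 - (1)·0.0000) / (5) = -1.2000
Iteration 2:
  x1 = (-8 - (-1)·-1.2000) / (5) = -1.8400
  x2 = (-6 - (1)·-1.6000) / (5) = -0.8800

(-1.8400, -0.8800)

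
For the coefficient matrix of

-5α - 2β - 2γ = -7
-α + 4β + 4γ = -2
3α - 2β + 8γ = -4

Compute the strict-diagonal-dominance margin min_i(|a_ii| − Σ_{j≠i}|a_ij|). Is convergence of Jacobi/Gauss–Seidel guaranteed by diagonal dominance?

-1

row 1: |-5| − (2+2) = 1
row 2: |4| − (1+4) = -1
row 3: |8| − (3+2) = 3
minimum over rows = -1 → not strictly diagonally dominant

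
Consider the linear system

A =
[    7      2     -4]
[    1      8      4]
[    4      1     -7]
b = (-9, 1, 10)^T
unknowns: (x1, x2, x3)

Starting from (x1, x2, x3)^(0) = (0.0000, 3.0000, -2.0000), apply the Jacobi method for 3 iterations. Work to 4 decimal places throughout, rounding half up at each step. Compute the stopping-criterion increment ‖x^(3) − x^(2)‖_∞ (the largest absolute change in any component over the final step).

Iteration 1:
  x1 = (-9 - (2)·3.0000 - (-4)·-2.0000) / (7) = -3.2857
  x2 = (1 - (1)·0.0000 - (4)·-2.0000) / (8) = 1.1250
  x3 = (10 - (4)·0.0000 - (1)·3.0000) / (-7) = -1.0000
Iteration 2:
  x1 = (-9 - (2)·1.1250 - (-4)·-1.0000) / (7) = -2.1786
  x2 = (1 - (1)·-3.2857 - (4)·-1.0000) / (8) = 1.0357
  x3 = (10 - (4)·-3.2857 - (1)·1.1250) / (-7) = -3.1454
Iteration 3:
  x1 = (-9 - (2)·1.0357 - (-4)·-3.1454) / (7) = -3.3790
  x2 = (1 - (1)·-2.1786 - (4)·-3.1454) / (8) = 1.9700
  x3 = (10 - (4)·-2.1786 - (1)·1.0357) / (-7) = -2.5255
Change: (-1.2004, 0.9343, 0.6199) → max |·| = 1.2004

1.2004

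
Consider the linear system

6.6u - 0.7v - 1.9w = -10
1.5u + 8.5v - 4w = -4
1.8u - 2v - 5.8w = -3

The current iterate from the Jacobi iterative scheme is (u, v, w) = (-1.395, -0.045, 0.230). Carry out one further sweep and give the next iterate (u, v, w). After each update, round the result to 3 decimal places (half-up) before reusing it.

One sweep:
  u = (-10 - (-0.7)·-0.045 - (-1.9)·0.230) / (6.6) = -1.454
  v = (-4 - (1.5)·-1.395 - (-4)·0.230) / (8.5) = -0.116
  w = (-3 - (1.8)·-1.395 - (-2)·-0.045) / (-5.8) = 0.100

(-1.454, -0.116, 0.100)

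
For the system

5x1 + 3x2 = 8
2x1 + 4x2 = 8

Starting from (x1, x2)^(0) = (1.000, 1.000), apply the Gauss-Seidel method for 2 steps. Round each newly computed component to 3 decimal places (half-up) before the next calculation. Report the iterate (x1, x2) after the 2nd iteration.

Iteration 1:
  x1 = (8 - (3)·1.000) / (5) = 1.000
  x2 = (8 - (2)·1.000) / (4) = 1.500
Iteration 2:
  x1 = (8 - (3)·1.500) / (5) = 0.700
  x2 = (8 - (2)·0.700) / (4) = 1.650

(0.700, 1.650)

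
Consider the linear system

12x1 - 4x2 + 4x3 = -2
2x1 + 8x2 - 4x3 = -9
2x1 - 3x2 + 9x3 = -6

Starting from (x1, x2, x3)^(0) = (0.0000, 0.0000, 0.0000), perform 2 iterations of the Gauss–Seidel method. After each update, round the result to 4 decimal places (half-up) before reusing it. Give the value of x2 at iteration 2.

Iteration 1:
  x1 = (-2 - (-4)·0.0000 - (4)·0.0000) / (12) = -0.1667
  x2 = (-9 - (2)·-0.1667 - (-4)·0.0000) / (8) = -1.0833
  x3 = (-6 - (2)·-0.1667 - (-3)·-1.0833) / (9) = -0.9907
Iteration 2:
  x1 = (-2 - (-4)·-1.0833 - (4)·-0.9907) / (12) = -0.1975
  x2 = (-9 - (2)·-0.1975 - (-4)·-0.9907) / (8) = -1.5710
  x3 = (-6 - (2)·-0.1975 - (-3)·-1.5710) / (9) = -1.1464

-1.5710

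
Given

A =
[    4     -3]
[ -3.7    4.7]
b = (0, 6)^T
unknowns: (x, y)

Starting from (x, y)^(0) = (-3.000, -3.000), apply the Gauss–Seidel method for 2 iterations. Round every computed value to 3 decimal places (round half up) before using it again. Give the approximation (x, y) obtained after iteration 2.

(-0.371, 0.985)

Iteration 1:
  x = (0 - (-3)·-3.000) / (4) = -2.250
  y = (6 - (-3.7)·-2.250) / (4.7) = -0.495
Iteration 2:
  x = (0 - (-3)·-0.495) / (4) = -0.371
  y = (6 - (-3.7)·-0.371) / (4.7) = 0.985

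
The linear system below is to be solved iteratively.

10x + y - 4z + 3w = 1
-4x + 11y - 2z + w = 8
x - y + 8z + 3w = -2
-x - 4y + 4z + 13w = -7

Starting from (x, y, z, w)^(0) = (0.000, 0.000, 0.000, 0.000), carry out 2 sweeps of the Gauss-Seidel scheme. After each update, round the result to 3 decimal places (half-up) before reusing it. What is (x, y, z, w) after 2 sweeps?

(0.030, 0.730, -0.071, -0.290)

Iteration 1:
  x = (1 - (1)·0.000 - (-4)·0.000 - (3)·0.000) / (10) = 0.100
  y = (8 - (-4)·0.100 - (-2)·0.000 - (1)·0.000) / (11) = 0.764
  z = (-2 - (1)·0.100 - (-1)·0.764 - (3)·0.000) / (8) = -0.167
  w = (-7 - (-1)·0.100 - (-4)·0.764 - (4)·-0.167) / (13) = -0.244
Iteration 2:
  x = (1 - (1)·0.764 - (-4)·-0.167 - (3)·-0.244) / (10) = 0.030
  y = (8 - (-4)·0.030 - (-2)·-0.167 - (1)·-0.244) / (11) = 0.730
  z = (-2 - (1)·0.030 - (-1)·0.730 - (3)·-0.244) / (8) = -0.071
  w = (-7 - (-1)·0.030 - (-4)·0.730 - (4)·-0.071) / (13) = -0.290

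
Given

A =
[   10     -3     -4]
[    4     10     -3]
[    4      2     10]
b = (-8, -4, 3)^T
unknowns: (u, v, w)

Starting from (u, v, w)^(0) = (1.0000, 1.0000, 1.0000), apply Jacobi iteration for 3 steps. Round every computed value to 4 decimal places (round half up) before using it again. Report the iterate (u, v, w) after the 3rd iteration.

Iteration 1:
  u = (-8 - (-3)·1.0000 - (-4)·1.0000) / (10) = -0.1000
  v = (-4 - (4)·1.0000 - (-3)·1.0000) / (10) = -0.5000
  w = (3 - (4)·1.0000 - (2)·1.0000) / (10) = -0.3000
Iteration 2:
  u = (-8 - (-3)·-0.5000 - (-4)·-0.3000) / (10) = -1.0700
  v = (-4 - (4)·-0.1000 - (-3)·-0.3000) / (10) = -0.4500
  w = (3 - (4)·-0.1000 - (2)·-0.5000) / (10) = 0.4400
Iteration 3:
  u = (-8 - (-3)·-0.4500 - (-4)·0.4400) / (10) = -0.7590
  v = (-4 - (4)·-1.0700 - (-3)·0.4400) / (10) = 0.1600
  w = (3 - (4)·-1.0700 - (2)·-0.4500) / (10) = 0.8180

(-0.7590, 0.1600, 0.8180)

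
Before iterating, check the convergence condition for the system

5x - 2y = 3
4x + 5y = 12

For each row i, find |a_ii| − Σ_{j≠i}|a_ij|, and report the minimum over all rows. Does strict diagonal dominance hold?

row 1: |5| − (2) = 3
row 2: |5| − (4) = 1
minimum over rows = 1 → strictly diagonally dominant (convergence guaranteed)

1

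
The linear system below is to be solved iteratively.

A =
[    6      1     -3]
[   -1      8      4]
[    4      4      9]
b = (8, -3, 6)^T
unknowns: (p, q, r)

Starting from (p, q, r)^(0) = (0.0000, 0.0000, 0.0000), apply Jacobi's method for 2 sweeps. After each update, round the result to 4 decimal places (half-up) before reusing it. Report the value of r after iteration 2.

0.2408

Iteration 1:
  p = (8 - (1)·0.0000 - (-3)·0.0000) / (6) = 1.3333
  q = (-3 - (-1)·0.0000 - (4)·0.0000) / (8) = -0.3750
  r = (6 - (4)·0.0000 - (4)·0.0000) / (9) = 0.6667
Iteration 2:
  p = (8 - (1)·-0.3750 - (-3)·0.6667) / (6) = 1.7292
  q = (-3 - (-1)·1.3333 - (4)·0.6667) / (8) = -0.5417
  r = (6 - (4)·1.3333 - (4)·-0.3750) / (9) = 0.2408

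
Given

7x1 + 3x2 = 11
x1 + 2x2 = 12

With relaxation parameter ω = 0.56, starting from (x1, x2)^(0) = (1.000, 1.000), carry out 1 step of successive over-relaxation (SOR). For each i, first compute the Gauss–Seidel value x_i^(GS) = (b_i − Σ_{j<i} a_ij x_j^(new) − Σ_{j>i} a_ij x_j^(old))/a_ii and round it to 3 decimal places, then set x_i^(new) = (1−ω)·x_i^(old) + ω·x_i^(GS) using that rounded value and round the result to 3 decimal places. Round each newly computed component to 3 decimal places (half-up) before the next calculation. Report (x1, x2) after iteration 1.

Iteration 1:
  x1: GS value = (11 - (3)·1.000) / (7) = 1.143;  x1 ← (1−ω)·1.000 + ω·1.143 = 1.080
  x2: GS value = (12 - (1)·1.080) / (2) = 5.460;  x2 ← (1−ω)·1.000 + ω·5.460 = 3.498

(1.080, 3.498)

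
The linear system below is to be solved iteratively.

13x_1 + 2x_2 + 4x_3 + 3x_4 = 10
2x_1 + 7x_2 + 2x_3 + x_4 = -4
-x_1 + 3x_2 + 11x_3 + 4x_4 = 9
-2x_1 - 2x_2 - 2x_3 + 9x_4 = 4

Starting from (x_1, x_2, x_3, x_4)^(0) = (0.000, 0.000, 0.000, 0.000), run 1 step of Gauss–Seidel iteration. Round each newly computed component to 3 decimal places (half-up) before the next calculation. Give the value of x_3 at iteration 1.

1.104

Iteration 1:
  x_1 = (10 - (2)·0.000 - (4)·0.000 - (3)·0.000) / (13) = 0.769
  x_2 = (-4 - (2)·0.769 - (2)·0.000 - (1)·0.000) / (7) = -0.791
  x_3 = (9 - (-1)·0.769 - (3)·-0.791 - (4)·0.000) / (11) = 1.104
  x_4 = (4 - (-2)·0.769 - (-2)·-0.791 - (-2)·1.104) / (9) = 0.685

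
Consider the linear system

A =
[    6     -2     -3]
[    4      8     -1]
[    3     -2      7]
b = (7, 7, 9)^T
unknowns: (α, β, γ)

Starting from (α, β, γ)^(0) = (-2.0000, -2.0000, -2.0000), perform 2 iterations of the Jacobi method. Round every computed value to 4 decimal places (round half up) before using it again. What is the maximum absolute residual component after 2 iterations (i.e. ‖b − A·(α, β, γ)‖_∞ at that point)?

11.5829

Iteration 1:
  α = (7 - (-2)·-2.0000 - (-3)·-2.0000) / (6) = -0.5000
  β = (7 - (4)·-2.0000 - (-1)·-2.0000) / (8) = 1.6250
  γ = (9 - (3)·-2.0000 - (-2)·-2.0000) / (7) = 1.5714
Iteration 2:
  α = (7 - (-2)·1.6250 - (-3)·1.5714) / (6) = 2.4940
  β = (7 - (4)·-0.5000 - (-1)·1.5714) / (8) = 1.3214
  γ = (9 - (3)·-0.5000 - (-2)·1.6250) / (7) = 1.9643
Residual b − A·x = (0.5717, -11.5829, -9.5893); ∞-norm = 11.5829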